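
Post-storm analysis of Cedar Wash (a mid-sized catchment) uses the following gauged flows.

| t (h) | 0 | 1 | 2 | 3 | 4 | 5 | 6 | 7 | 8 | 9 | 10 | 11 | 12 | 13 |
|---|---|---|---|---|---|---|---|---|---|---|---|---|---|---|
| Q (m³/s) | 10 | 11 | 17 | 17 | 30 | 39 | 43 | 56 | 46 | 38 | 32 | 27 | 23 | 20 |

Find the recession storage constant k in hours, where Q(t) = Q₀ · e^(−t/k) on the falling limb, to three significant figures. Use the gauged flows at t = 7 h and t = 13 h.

k ≈ 5.83 h

On the falling limb, Q drops from 56 to 20 m³/s between t = 7 h and t = 13 h (Δt = 6 h).
k = −Δt / ln(Q₂/Q₁) = −6 / ln(20/56) = 5.83 h.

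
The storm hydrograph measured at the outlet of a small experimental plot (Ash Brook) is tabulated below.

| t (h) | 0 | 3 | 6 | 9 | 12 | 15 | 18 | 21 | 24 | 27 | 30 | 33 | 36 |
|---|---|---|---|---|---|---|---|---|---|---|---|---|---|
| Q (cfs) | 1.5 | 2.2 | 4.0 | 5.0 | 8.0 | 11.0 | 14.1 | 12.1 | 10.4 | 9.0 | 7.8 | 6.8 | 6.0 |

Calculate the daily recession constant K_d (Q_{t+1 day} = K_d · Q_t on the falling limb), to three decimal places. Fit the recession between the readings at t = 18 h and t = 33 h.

Between t = 18 h and t = 33 h the flow falls from 14.1 to 6.8 cfs over 5×3 h = 15 h.
Per-interval ratio K = (6.8/14.1)^(1/5) = 0.8643; K_d = K^(24/3) = 0.311.

K_d ≈ 0.311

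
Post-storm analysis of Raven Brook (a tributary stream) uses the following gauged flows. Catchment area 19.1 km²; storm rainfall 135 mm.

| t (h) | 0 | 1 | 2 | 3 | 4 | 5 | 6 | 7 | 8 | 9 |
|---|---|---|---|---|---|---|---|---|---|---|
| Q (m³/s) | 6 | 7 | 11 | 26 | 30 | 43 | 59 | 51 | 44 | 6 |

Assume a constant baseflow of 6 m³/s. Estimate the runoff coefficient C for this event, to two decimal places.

C ≈ 0.31

ΣQ_DR = 223.0 m³/s; V = ΣQ_DR·Δt = 8.028 × 10^5 m³.
Runoff depth d = V / A = 42.03 mm.
C = d / P = 42.03 / 135 = 0.31.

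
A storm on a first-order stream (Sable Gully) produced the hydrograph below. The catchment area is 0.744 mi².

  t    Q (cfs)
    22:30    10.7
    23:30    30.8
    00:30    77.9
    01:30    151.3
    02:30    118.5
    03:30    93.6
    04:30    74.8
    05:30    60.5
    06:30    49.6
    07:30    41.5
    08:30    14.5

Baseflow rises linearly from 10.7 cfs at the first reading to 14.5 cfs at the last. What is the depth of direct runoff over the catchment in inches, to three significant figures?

d ≈ 1.22 in

Direct runoff: 0.00, 19.72, 66.44, 139.46, 106.28, 81.00, 61.82, 47.14, 35.86, 27.38, 0.00 cfs; ΣQ_DR = 585.1 cfs.
V = ΣQ_DR · Δt = 585.1 × 3600 s = 2.106 × 10^6 ft³.
Over A = 0.744 mi², depth = V / A = 1.22 in.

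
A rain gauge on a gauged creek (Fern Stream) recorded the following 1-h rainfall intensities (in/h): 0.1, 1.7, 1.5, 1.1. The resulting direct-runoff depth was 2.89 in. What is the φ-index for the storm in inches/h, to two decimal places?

φ ≈ 0.47 in/h

Only the 3 blocks with intensity above φ contribute runoff: 1.7, 1.5, 1.1 in/h.
Σ(I−φ)·Δt = d  ⇒  (1.7+1.5+1.1 − 3φ)·1 = 2.89
φ = (4.300 − 2.89/1) / 3 = 0.47 in/h.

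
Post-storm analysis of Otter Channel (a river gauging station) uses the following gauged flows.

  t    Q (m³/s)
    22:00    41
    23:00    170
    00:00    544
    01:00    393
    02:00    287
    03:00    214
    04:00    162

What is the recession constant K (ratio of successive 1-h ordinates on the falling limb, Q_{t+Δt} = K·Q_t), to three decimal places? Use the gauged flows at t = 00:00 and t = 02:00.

K ≈ 0.726

Using the recession-limb readings at t = 00:00 and t = 02:00: Q falls from 544 to 287 m³/s over 2 intervals.
K = (Q₂/Q₁)^(1/2) = (287/544)^(1/2) = 0.726.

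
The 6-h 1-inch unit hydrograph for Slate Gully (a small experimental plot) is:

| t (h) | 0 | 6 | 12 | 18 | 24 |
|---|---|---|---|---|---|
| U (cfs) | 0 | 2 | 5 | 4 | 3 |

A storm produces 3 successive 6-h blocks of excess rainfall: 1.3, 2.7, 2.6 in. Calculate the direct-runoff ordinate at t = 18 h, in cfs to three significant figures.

By discrete convolution, Q_j = Σ (P_i / 1 in) · U_{j−i}.
At t = 18 h (j=3): Q = (1.3/1)·4 + (2.7/1)·5 + (2.6/1)·2 = 23.9 cfs.

Q ≈ 23.9 cfs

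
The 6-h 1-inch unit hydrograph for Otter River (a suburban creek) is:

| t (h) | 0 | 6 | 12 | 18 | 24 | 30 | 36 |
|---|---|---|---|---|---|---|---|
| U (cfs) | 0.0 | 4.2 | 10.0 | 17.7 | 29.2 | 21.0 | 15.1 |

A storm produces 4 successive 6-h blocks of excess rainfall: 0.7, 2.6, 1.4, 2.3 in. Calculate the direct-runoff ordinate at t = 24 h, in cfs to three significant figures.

By discrete convolution, Q_j = Σ (P_i / 1 in) · U_{j−i}.
At t = 24 h (j=4): Q = (0.7/1)·29.2 + (2.6/1)·17.7 + (1.4/1)·10.0 + (2.3/1)·4.2 = 90.1 cfs.

Q ≈ 90.1 cfs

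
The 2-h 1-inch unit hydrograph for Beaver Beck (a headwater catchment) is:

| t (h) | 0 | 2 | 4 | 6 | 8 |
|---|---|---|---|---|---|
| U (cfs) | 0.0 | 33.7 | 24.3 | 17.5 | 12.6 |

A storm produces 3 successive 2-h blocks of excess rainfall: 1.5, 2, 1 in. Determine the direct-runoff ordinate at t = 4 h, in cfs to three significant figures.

Q ≈ 104 cfs

By discrete convolution, Q_j = Σ (P_i / 1 in) · U_{j−i}.
At t = 4 h (j=2): Q = (1.5/1)·24.3 + (2/1)·33.7 + (1/1)·0.0 = 104 cfs.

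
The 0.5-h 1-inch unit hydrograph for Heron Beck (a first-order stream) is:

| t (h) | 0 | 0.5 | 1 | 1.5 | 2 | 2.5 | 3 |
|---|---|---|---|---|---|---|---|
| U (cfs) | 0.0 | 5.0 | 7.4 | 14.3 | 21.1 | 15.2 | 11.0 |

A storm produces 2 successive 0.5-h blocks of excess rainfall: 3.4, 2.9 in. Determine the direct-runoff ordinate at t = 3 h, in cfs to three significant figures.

By discrete convolution, Q_j = Σ (P_i / 1 in) · U_{j−i}.
At t = 3 h (j=6): Q = (3.4/1)·11.0 + (2.9/1)·15.2 = 81.5 cfs.

Q ≈ 81.5 cfs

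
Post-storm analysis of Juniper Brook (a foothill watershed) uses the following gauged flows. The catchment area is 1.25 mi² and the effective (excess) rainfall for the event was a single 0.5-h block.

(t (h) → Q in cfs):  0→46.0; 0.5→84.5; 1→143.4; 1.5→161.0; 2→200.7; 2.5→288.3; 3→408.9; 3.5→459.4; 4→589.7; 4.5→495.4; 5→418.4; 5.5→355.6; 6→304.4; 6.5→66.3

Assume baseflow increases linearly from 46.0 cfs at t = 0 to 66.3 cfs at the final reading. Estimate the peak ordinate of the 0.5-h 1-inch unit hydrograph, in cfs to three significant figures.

Direct runoff: 0.00, 36.94, 94.28, 110.32, 148.45, 234.49, 353.53, 402.47, 531.21, 435.35, 356.78, 292.42, 239.66, 0.00 cfs; ΣQ_DR = 3236 cfs, peak = 531.21 cfs.
Runoff depth d = ΣQ_DR·Δt / A = 3236 × 1800 / (1.25 mi²) = 2.006 in.
The 1-inch UH is the DRH scaled by (1 in)/d, so U_p = 531.21 × 1/2.006 = 265 cfs.

U_p ≈ 265 cfs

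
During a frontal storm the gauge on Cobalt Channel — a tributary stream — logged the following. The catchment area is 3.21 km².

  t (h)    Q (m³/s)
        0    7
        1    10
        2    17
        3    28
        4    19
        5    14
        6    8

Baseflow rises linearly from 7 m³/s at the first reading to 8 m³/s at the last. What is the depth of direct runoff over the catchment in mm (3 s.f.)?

d ≈ 56.6 mm

Direct runoff: 0.00, 2.83, 9.67, 20.50, 11.33, 6.17, 0.00 m³/s; ΣQ_DR = 50.50 m³/s.
V = ΣQ_DR · Δt = 50.50 × 3600 s = 1.818 × 10^5 m³.
Over A = 3.21 km², depth = V / A = 56.6 mm.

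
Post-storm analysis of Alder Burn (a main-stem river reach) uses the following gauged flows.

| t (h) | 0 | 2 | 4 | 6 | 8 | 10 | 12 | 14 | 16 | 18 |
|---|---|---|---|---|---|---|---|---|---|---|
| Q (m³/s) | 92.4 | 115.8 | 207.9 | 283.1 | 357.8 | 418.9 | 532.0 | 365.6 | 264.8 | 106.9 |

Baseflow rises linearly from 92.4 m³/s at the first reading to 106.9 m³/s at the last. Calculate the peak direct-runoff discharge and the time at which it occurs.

Subtracting baseflow gives direct-runoff ordinates: 0.00, 21.79, 112.28, 185.87, 258.96, 318.44, 429.93, 261.92, 159.51, 0.00 m³/s.
The maximum is 429.93 m³/s, occurring at the reading for t = 12 h.

Q_p = 429.93 m³/s at t = 12 h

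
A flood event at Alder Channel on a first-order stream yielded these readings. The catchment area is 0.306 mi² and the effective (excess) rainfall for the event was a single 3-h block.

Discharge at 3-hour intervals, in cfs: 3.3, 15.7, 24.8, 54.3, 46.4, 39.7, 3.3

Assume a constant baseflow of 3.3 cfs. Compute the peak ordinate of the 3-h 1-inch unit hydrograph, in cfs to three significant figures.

U_p ≈ 20.4 cfs

Direct runoff: 0.0, 12.4, 21.5, 51.0, 43.1, 36.4, 0.0 cfs; ΣQ_DR = 164.4 cfs, peak = 51.0 cfs.
Runoff depth d = ΣQ_DR·Δt / A = 164.4 × 10800 / (0.306 mi²) = 2.498 in.
The 1-inch UH is the DRH scaled by (1 in)/d, so U_p = 51.0 × 1/2.498 = 20.4 cfs.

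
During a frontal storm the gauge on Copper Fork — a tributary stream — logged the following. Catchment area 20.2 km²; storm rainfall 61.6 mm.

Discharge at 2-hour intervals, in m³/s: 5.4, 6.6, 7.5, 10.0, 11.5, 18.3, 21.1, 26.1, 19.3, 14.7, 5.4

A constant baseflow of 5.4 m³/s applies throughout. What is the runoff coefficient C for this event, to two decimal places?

C ≈ 0.50

ΣQ_DR = 86.50 m³/s; V = ΣQ_DR·Δt = 6.228 × 10^5 m³.
Runoff depth d = V / A = 30.83 mm.
C = d / P = 30.83 / 61.6 = 0.50.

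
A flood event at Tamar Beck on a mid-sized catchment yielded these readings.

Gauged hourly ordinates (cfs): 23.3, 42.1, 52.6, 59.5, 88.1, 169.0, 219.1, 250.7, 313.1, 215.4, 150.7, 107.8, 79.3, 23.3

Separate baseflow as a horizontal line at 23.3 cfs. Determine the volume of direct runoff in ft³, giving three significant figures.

V ≈ 5.28 × 10^6 ft³

Direct-runoff ordinates (Q − Q_b): 0.0, 18.8, 29.3, 36.2, 64.8, 145.7, 195.8, 227.4, 289.8, 192.1, 127.4, 84.5, 56.0, 0.0 cfs.
ΣQ_DR = 1468 cfs.
With Δt = 1 h = 3600 s, V = ΣQ_DR · Δt = 1468 × 3600 = 5.28 × 10^6 ft³.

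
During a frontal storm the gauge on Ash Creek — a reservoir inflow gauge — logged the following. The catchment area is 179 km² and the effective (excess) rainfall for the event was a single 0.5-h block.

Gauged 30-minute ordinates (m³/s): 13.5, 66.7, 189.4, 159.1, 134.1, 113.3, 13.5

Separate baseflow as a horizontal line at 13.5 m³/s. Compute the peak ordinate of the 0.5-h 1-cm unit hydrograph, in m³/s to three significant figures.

Direct runoff: 0.0, 53.2, 175.9, 145.6, 120.6, 99.8, 0.0 m³/s; ΣQ_DR = 595.1 m³/s, peak = 175.9 m³/s.
Runoff depth d = ΣQ_DR·Δt / A = 595.1 × 1800 / (179 km²) = 5.984 mm.
The 1-cm UH is the DRH scaled by (10 mm)/d, so U_p = 175.9 × 10/5.984 = 294 m³/s.

U_p ≈ 294 m³/s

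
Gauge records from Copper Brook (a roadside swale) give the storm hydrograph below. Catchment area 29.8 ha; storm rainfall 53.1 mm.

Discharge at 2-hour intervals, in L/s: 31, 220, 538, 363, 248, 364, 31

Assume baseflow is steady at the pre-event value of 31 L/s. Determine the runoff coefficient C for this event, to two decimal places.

ΣQ_DR = 1578 L/s; V = ΣQ_DR·Δt = 1.136 × 10^7 L.
Runoff depth d = V / A = 38.13 mm.
C = d / P = 38.13 / 53.1 = 0.72.

C ≈ 0.72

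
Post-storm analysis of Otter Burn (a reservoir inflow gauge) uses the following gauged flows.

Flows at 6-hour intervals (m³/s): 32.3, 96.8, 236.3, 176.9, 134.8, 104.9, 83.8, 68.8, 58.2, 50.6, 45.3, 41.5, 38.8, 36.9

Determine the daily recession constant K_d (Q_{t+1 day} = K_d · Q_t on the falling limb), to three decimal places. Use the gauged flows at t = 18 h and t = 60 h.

Between t = 18 h and t = 60 h the flow falls from 176.9 to 45.3 m³/s over 7×6 h = 42 h.
Per-interval ratio K = (45.3/176.9)^(1/7) = 0.8232; K_d = K^(24/6) = 0.459.

K_d ≈ 0.459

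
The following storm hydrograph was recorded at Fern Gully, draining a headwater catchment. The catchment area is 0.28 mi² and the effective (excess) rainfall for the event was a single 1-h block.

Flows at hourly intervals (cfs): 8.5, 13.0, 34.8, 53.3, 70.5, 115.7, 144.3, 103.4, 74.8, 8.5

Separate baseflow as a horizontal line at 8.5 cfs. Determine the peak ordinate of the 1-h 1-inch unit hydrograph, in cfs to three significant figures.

U_p ≈ 45.3 cfs

Direct runoff: 0.0, 4.5, 26.3, 44.8, 62.0, 107.2, 135.8, 94.9, 66.3, 0.0 cfs; ΣQ_DR = 541.8 cfs, peak = 135.8 cfs.
Runoff depth d = ΣQ_DR·Δt / A = 541.8 × 3600 / (0.28 mi²) = 2.998 in.
The 1-inch UH is the DRH scaled by (1 in)/d, so U_p = 135.8 × 1/2.998 = 45.3 cfs.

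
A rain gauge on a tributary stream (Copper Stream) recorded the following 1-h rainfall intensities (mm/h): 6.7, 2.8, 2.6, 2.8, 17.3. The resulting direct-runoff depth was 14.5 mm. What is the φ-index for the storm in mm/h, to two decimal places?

Only the 2 blocks with intensity above φ contribute runoff: 6.7, 17.3 mm/h.
Σ(I−φ)·Δt = d  ⇒  (6.7+17.3 − 2φ)·1 = 14.5
φ = (24.00 − 14.5/1) / 2 = 4.75 mm/h.

φ ≈ 4.75 mm/h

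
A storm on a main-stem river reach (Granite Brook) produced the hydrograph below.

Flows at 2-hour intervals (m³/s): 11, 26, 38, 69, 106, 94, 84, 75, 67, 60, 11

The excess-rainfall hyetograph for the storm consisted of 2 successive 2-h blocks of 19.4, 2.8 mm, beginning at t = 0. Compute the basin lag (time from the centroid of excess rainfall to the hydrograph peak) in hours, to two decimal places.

t_L ≈ 6.75 h

Centroid of excess rainfall: t_c = Σ P_i·t̄_i / ΣP_i = 1.2523 h (block centres at 1, 3 h).
Hydrograph peak occurs at t = 8 h, so basin lag t_L = 8 − 1.2523 = 6.75 h.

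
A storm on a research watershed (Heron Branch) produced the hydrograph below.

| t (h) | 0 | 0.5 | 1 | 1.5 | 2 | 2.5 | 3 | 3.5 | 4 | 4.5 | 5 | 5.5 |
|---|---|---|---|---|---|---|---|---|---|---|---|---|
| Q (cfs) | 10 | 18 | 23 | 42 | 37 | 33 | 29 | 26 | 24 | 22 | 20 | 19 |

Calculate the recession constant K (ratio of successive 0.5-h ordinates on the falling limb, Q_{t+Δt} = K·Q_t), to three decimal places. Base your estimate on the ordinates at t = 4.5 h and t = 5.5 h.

Using the recession-limb readings at t = 4.5 h and t = 5.5 h: Q falls from 22 to 19 cfs over 2 intervals.
K = (Q₂/Q₁)^(1/2) = (19/22)^(1/2) = 0.929.

K ≈ 0.929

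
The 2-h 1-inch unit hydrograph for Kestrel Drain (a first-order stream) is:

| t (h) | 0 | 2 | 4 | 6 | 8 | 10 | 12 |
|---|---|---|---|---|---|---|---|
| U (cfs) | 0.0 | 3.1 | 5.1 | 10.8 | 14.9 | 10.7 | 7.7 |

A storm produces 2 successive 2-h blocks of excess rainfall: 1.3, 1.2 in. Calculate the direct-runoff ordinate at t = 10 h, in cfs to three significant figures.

By discrete convolution, Q_j = Σ (P_i / 1 in) · U_{j−i}.
At t = 10 h (j=5): Q = (1.3/1)·10.7 + (1.2/1)·14.9 = 31.8 cfs.

Q ≈ 31.8 cfs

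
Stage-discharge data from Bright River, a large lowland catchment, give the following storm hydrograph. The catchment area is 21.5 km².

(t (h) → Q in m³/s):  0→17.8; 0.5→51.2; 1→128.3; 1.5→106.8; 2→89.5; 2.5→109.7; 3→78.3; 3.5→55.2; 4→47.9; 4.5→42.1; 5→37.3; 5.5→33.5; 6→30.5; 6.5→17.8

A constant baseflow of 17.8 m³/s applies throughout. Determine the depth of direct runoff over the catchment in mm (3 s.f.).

d ≈ 50.0 mm

Direct runoff: 0.0, 33.4, 110.5, 89.0, 71.7, 91.9, 60.5, 37.4, 30.1, 24.3, 19.5, 15.7, 12.7, 0.0 m³/s; ΣQ_DR = 596.7 m³/s.
V = ΣQ_DR · Δt = 596.7 × 1800 s = 1.074 × 10^6 m³.
Over A = 21.5 km², depth = V / A = 50.0 mm.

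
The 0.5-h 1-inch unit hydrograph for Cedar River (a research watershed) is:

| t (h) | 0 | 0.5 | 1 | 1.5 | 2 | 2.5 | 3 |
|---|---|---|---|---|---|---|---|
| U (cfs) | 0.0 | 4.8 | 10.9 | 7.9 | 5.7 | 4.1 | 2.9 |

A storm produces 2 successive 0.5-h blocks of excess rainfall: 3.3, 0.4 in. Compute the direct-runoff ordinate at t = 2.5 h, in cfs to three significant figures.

Q ≈ 15.8 cfs

By discrete convolution, Q_j = Σ (P_i / 1 in) · U_{j−i}.
At t = 2.5 h (j=5): Q = (3.3/1)·4.1 + (0.4/1)·5.7 = 15.8 cfs.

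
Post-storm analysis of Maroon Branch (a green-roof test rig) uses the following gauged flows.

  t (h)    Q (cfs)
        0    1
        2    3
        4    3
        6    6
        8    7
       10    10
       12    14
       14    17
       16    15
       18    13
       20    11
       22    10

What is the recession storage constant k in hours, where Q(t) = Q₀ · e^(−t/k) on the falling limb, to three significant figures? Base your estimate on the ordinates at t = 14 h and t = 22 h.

On the falling limb, Q drops from 17 to 10 cfs between t = 14 h and t = 22 h (Δt = 8 h).
k = −Δt / ln(Q₂/Q₁) = −8 / ln(10/17) = 15.1 h.

k ≈ 15.1 h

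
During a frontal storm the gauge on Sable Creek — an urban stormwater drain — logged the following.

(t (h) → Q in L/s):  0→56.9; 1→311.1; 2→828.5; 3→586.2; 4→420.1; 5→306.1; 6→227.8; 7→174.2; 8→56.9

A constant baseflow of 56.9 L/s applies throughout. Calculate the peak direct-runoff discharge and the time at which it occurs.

Q_p = 771.6 L/s at t = 2 h

Subtracting baseflow gives direct-runoff ordinates: 0.0, 254.2, 771.6, 529.3, 363.2, 249.2, 170.9, 117.3, 0.0 L/s.
The maximum is 771.6 L/s, occurring at the reading for t = 2 h.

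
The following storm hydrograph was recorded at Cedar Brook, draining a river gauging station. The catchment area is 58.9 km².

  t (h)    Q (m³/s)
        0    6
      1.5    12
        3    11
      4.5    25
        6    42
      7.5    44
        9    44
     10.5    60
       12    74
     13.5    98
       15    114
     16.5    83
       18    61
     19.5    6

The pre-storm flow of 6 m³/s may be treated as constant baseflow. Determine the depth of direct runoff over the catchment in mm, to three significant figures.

d ≈ 54.6 mm

Direct runoff: 0.0, 6.0, 5.0, 19.0, 36.0, 38.0, 38.0, 54.0, 68.0, 92.0, 108.0, 77.0, 55.0, 0.0 m³/s; ΣQ_DR = 596.0 m³/s.
V = ΣQ_DR · Δt = 596.0 × 5400 s = 3.218 × 10^6 m³.
Over A = 58.9 km², depth = V / A = 54.6 mm.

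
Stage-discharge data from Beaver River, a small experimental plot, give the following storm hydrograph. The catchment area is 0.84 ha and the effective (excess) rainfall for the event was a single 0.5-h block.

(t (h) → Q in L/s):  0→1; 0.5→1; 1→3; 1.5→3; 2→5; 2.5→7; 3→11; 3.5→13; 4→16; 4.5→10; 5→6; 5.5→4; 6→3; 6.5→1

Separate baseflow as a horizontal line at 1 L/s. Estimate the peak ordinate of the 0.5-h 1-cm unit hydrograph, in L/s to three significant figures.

U_p ≈ 10.0 L/s

Direct runoff: 0.0, 0.0, 2.0, 2.0, 4.0, 6.0, 10.0, 12.0, 15.0, 9.0, 5.0, 3.0, 2.0, 0.0 L/s; ΣQ_DR = 70.00 L/s, peak = 15.0 L/s.
Runoff depth d = ΣQ_DR·Δt / A = 70.00 × 1800 / (0.84 ha) = 15.00 mm.
The 1-cm UH is the DRH scaled by (10 mm)/d, so U_p = 15.0 × 10/15.00 = 10.0 L/s.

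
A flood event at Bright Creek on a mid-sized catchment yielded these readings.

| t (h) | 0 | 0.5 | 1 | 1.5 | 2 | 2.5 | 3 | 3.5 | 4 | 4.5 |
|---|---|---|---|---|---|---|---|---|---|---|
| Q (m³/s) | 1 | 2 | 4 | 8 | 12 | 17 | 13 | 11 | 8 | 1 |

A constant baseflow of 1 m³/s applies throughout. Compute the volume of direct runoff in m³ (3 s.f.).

Direct-runoff ordinates (Q − Q_b): 0.0, 1.0, 3.0, 7.0, 11.0, 16.0, 12.0, 10.0, 7.0, 0.0 m³/s.
ΣQ_DR = 67.00 m³/s.
With Δt = 0.5 h = 1800 s, V = ΣQ_DR · Δt = 67.00 × 1800 = 1.21 × 10^5 m³.

V ≈ 1.21 × 10^5 m³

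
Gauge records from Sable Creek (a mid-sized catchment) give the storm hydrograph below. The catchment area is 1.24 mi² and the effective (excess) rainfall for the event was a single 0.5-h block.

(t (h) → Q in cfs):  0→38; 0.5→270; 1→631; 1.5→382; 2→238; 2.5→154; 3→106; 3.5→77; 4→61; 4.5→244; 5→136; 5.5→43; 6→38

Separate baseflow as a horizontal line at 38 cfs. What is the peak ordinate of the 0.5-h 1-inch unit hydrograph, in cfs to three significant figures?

U_p ≈ 493 cfs

Direct runoff: 0.0, 232.0, 593.0, 344.0, 200.0, 116.0, 68.0, 39.0, 23.0, 206.0, 98.0, 5.0, 0.0 cfs; ΣQ_DR = 1924 cfs, peak = 593.0 cfs.
Runoff depth d = ΣQ_DR·Δt / A = 1924 × 1800 / (1.24 mi²) = 1.202 in.
The 1-inch UH is the DRH scaled by (1 in)/d, so U_p = 593.0 × 1/1.202 = 493 cfs.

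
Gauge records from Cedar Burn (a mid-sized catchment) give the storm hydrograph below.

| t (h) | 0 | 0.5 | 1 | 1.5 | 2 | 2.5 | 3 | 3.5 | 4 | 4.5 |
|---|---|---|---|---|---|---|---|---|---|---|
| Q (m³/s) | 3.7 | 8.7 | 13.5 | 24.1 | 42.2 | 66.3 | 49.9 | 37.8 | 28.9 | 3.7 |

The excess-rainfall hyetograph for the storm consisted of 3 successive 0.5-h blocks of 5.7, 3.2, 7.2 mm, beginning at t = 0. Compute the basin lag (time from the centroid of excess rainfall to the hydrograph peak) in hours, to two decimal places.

Centroid of excess rainfall: t_c = Σ P_i·t̄_i / ΣP_i = 0.7966 h (block centres at 0.25, 0.75, 1.25 h).
Hydrograph peak occurs at t = 2.5 h, so basin lag t_L = 2.5 − 0.7966 = 1.70 h.

t_L ≈ 1.70 h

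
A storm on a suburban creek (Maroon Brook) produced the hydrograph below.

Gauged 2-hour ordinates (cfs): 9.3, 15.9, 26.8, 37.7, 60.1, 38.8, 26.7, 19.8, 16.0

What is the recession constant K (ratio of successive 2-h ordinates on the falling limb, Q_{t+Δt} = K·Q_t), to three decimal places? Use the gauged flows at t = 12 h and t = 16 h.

K ≈ 0.774

Using the recession-limb readings at t = 12 h and t = 16 h: Q falls from 26.7 to 16.0 cfs over 2 intervals.
K = (Q₂/Q₁)^(1/2) = (16.0/26.7)^(1/2) = 0.774.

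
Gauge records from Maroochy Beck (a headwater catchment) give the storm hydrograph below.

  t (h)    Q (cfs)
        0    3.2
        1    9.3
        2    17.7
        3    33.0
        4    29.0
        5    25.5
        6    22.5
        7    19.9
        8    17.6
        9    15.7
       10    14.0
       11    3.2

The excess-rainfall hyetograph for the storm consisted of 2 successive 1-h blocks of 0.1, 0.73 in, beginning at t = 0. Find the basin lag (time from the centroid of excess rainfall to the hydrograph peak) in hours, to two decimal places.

Centroid of excess rainfall: t_c = Σ P_i·t̄_i / ΣP_i = 1.3795 h (block centres at 0.5, 1.5 h).
Hydrograph peak occurs at t = 3 h, so basin lag t_L = 3 − 1.3795 = 1.62 h.

t_L ≈ 1.62 h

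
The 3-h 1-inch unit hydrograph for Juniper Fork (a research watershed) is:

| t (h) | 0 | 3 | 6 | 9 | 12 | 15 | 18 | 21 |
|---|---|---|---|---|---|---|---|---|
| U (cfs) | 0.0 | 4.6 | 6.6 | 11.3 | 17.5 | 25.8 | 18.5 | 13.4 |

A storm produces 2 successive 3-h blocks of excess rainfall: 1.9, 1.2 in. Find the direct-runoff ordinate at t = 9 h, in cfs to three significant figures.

Q ≈ 29.4 cfs

By discrete convolution, Q_j = Σ (P_i / 1 in) · U_{j−i}.
At t = 9 h (j=3): Q = (1.9/1)·11.3 + (1.2/1)·6.6 = 29.4 cfs.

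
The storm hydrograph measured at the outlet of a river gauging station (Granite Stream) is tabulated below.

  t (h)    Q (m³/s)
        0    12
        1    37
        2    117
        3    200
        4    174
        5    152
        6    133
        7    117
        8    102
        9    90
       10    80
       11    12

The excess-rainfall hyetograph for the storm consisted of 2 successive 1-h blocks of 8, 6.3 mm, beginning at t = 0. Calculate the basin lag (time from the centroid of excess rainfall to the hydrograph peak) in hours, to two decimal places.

t_L ≈ 2.06 h

Centroid of excess rainfall: t_c = Σ P_i·t̄_i / ΣP_i = 0.9406 h (block centres at 0.5, 1.5 h).
Hydrograph peak occurs at t = 3 h, so basin lag t_L = 3 − 0.9406 = 2.06 h.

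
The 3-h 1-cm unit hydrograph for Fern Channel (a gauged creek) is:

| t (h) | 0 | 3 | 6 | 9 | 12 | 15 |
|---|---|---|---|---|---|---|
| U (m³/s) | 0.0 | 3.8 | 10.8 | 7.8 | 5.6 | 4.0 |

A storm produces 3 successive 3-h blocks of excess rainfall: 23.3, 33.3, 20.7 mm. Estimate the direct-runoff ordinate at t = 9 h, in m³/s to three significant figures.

By discrete convolution, Q_j = Σ (P_i / 10 mm) · U_{j−i}.
At t = 9 h (j=3): Q = (23.3/10)·7.8 + (33.3/10)·10.8 + (20.7/10)·3.8 = 62.0 m³/s.

Q ≈ 62.0 m³/s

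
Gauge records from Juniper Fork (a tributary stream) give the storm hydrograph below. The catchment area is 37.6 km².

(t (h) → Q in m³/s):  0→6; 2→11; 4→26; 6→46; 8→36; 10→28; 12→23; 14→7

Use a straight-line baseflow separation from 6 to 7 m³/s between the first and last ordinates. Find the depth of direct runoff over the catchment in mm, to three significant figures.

Direct runoff: 0.00, 4.86, 19.71, 39.57, 29.43, 21.29, 16.14, 0.00 m³/s; ΣQ_DR = 131.0 m³/s.
V = ΣQ_DR · Δt = 131.0 × 7200 s = 9.432 × 10^5 m³.
Over A = 37.6 km², depth = V / A = 25.1 mm.

d ≈ 25.1 mm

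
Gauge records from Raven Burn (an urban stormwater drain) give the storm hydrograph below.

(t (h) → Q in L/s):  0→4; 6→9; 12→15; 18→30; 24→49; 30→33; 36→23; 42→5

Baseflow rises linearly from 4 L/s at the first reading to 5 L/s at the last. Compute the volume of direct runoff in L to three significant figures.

Direct-runoff ordinates (Q − Q_b): 0.00, 4.86, 10.71, 25.57, 44.43, 28.29, 18.14, 0.00 L/s.
ΣQ_DR = 132.0 L/s.
With Δt = 6 h = 21600 s, V = ΣQ_DR · Δt = 132.0 × 21600 = 2.85 × 10^6 L.

V ≈ 2.85 × 10^6 L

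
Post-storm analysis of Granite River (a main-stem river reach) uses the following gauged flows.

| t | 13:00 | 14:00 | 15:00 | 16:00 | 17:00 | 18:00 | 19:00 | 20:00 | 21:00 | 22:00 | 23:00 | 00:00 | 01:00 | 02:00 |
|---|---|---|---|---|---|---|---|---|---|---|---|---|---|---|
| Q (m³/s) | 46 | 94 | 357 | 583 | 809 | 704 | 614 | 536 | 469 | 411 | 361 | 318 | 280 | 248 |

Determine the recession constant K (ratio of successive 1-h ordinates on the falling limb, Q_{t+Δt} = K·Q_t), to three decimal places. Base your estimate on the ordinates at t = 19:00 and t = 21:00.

Using the recession-limb readings at t = 19:00 and t = 21:00: Q falls from 614 to 469 m³/s over 2 intervals.
K = (Q₂/Q₁)^(1/2) = (469/614)^(1/2) = 0.874.

K ≈ 0.874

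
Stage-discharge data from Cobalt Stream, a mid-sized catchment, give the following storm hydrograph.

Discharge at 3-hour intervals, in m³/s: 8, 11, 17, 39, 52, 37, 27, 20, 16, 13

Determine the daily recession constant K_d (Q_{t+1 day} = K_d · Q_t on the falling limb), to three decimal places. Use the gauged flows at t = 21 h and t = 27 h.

Between t = 21 h and t = 27 h the flow falls from 20 to 13 m³/s over 2×3 h = 6 h.
Per-interval ratio K = (13/20)^(1/2) = 0.8062; K_d = K^(24/3) = 0.179.

K_d ≈ 0.179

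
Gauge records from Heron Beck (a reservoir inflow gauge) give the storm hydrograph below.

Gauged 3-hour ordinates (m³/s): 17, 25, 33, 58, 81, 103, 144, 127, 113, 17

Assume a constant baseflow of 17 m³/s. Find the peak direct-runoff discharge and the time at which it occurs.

Subtracting baseflow gives direct-runoff ordinates: 0.0, 8.0, 16.0, 41.0, 64.0, 86.0, 127.0, 110.0, 96.0, 0.0 m³/s.
The maximum is 127.0 m³/s, occurring at the reading for t = 18 h.

Q_p = 127.0 m³/s at t = 18 h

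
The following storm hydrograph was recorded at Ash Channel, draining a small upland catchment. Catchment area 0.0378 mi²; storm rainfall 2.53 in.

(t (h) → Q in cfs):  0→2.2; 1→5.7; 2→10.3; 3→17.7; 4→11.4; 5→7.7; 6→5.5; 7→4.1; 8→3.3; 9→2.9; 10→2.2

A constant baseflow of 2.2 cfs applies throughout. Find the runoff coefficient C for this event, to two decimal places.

ΣQ_DR = 48.80 cfs; V = ΣQ_DR·Δt = 1.757 × 10^5 ft³.
Runoff depth d = V / A = 2.001 in.
C = d / P = 2.001 / 2.53 = 0.79.

C ≈ 0.79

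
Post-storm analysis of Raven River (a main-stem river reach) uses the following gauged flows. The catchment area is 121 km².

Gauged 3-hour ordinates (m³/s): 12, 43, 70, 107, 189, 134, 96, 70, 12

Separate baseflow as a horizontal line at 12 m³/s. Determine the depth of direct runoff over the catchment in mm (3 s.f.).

Direct runoff: 0.0, 31.0, 58.0, 95.0, 177.0, 122.0, 84.0, 58.0, 0.0 m³/s; ΣQ_DR = 625.0 m³/s.
V = ΣQ_DR · Δt = 625.0 × 10800 s = 6.750 × 10^6 m³.
Over A = 121 km², depth = V / A = 55.8 mm.

d ≈ 55.8 mm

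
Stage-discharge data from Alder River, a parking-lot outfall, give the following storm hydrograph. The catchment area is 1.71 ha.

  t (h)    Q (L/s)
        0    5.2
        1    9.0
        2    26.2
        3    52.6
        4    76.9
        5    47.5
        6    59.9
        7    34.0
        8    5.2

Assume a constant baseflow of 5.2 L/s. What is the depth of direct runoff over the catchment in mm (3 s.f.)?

Direct runoff: 0.0, 3.8, 21.0, 47.4, 71.7, 42.3, 54.7, 28.8, 0.0 L/s; ΣQ_DR = 269.7 L/s.
V = ΣQ_DR · Δt = 269.7 × 3600 s = 9.709 × 10^5 L.
Over A = 1.71 ha, depth = V / A = 56.8 mm.

d ≈ 56.8 mm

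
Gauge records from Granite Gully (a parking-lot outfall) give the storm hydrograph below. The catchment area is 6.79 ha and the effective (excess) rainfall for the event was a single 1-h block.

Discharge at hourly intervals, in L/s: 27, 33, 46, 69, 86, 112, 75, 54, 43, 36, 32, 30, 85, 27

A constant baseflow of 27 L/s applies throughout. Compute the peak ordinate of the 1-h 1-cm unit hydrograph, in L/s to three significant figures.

Direct runoff: 0.0, 6.0, 19.0, 42.0, 59.0, 85.0, 48.0, 27.0, 16.0, 9.0, 5.0, 3.0, 58.0, 0.0 L/s; ΣQ_DR = 377.0 L/s, peak = 85.0 L/s.
Runoff depth d = ΣQ_DR·Δt / A = 377.0 × 3600 / (6.79 ha) = 19.99 mm.
The 1-cm UH is the DRH scaled by (10 mm)/d, so U_p = 85.0 × 10/19.99 = 42.5 L/s.

U_p ≈ 42.5 L/s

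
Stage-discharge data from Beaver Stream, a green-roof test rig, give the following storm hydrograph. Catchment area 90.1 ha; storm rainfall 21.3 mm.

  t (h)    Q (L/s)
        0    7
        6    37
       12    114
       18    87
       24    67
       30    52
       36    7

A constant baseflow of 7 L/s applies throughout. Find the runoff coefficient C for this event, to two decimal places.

ΣQ_DR = 322.0 L/s; V = ΣQ_DR·Δt = 6.955 × 10^6 L.
Runoff depth d = V / A = 7.719 mm.
C = d / P = 7.719 / 21.3 = 0.36.

C ≈ 0.36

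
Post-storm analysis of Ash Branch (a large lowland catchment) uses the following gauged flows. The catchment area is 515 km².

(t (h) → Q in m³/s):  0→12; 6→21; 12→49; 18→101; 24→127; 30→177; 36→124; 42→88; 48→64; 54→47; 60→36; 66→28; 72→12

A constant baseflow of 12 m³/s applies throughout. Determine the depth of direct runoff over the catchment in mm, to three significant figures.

d ≈ 30.6 mm

Direct runoff: 0.0, 9.0, 37.0, 89.0, 115.0, 165.0, 112.0, 76.0, 52.0, 35.0, 24.0, 16.0, 0.0 m³/s; ΣQ_DR = 730.0 m³/s.
V = ΣQ_DR · Δt = 730.0 × 21600 s = 1.577 × 10^7 m³.
Over A = 515 km², depth = V / A = 30.6 mm.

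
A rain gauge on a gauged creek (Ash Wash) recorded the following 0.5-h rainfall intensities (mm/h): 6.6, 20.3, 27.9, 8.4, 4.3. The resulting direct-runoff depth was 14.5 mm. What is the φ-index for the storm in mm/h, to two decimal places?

Only the 2 blocks with intensity above φ contribute runoff: 20.3, 27.9 mm/h.
Σ(I−φ)·Δt = d  ⇒  (20.3+27.9 − 2φ)·0.5 = 14.5
φ = (48.20 − 14.5/0.5) / 2 = 9.60 mm/h.

φ ≈ 9.60 mm/h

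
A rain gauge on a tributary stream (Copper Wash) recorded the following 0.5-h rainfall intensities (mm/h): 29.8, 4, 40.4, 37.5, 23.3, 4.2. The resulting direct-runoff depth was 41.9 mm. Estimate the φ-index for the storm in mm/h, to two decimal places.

φ ≈ 11.80 mm/h

Only the 4 blocks with intensity above φ contribute runoff: 29.8, 40.4, 37.5, 23.3 mm/h.
Σ(I−φ)·Δt = d  ⇒  (29.8+40.4+37.5+23.3 − 4φ)·0.5 = 41.9
φ = (131.0 − 41.9/0.5) / 4 = 11.80 mm/h.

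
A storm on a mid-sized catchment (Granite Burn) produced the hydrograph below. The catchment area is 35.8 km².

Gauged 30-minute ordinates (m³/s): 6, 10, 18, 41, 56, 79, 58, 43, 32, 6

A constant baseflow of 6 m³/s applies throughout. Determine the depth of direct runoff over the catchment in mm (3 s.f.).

Direct runoff: 0.0, 4.0, 12.0, 35.0, 50.0, 73.0, 52.0, 37.0, 26.0, 0.0 m³/s; ΣQ_DR = 289.0 m³/s.
V = ΣQ_DR · Δt = 289.0 × 1800 s = 5.202 × 10^5 m³.
Over A = 35.8 km², depth = V / A = 14.5 mm.

d ≈ 14.5 mm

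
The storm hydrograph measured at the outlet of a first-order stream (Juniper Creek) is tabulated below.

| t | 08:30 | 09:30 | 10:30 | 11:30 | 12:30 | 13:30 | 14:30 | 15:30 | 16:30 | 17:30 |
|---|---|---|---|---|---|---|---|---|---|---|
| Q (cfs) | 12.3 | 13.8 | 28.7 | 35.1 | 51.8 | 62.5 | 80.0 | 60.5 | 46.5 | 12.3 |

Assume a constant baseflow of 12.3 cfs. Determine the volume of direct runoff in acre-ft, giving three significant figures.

V ≈ 23.2 acre-ft

Direct-runoff ordinates (Q − Q_b): 0.0, 1.5, 16.4, 22.8, 39.5, 50.2, 67.7, 48.2, 34.2, 0.0 cfs.
ΣQ_DR = 280.5 cfs.
With Δt = 1 h = 3600 s, V = ΣQ_DR · Δt = 280.5 × 3600 = 1.01 × 10^6 ft³ = 23.2 acre-ft.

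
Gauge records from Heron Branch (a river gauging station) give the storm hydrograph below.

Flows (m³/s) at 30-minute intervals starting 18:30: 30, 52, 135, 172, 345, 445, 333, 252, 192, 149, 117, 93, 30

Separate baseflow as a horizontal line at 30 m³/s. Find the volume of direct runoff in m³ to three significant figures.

Direct-runoff ordinates (Q − Q_b): 0.0, 22.0, 105.0, 142.0, 315.0, 415.0, 303.0, 222.0, 162.0, 119.0, 87.0, 63.0, 0.0 m³/s.
ΣQ_DR = 1955 m³/s.
With Δt = 0.5 h = 1800 s, V = ΣQ_DR · Δt = 1955 × 1800 = 3.52 × 10^6 m³.

V ≈ 3.52 × 10^6 m³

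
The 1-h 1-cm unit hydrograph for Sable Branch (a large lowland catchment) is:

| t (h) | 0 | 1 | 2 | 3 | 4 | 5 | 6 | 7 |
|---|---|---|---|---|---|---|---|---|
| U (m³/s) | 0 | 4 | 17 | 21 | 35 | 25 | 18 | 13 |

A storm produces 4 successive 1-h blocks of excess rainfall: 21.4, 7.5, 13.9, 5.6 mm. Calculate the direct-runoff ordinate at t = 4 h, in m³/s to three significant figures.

By discrete convolution, Q_j = Σ (P_i / 10 mm) · U_{j−i}.
At t = 4 h (j=4): Q = (21.4/10)·35 + (7.5/10)·21 + (13.9/10)·17 + (5.6/10)·4 = 117 m³/s.

Q ≈ 117 m³/s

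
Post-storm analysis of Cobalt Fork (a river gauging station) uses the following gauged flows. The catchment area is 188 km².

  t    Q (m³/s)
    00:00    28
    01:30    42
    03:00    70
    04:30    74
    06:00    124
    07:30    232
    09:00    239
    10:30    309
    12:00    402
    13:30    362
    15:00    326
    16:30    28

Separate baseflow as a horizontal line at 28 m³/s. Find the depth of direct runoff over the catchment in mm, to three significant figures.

d ≈ 54.6 mm

Direct runoff: 0.0, 14.0, 42.0, 46.0, 96.0, 204.0, 211.0, 281.0, 374.0, 334.0, 298.0, 0.0 m³/s; ΣQ_DR = 1900 m³/s.
V = ΣQ_DR · Δt = 1900 × 5400 s = 1.026 × 10^7 m³.
Over A = 188 km², depth = V / A = 54.6 mm.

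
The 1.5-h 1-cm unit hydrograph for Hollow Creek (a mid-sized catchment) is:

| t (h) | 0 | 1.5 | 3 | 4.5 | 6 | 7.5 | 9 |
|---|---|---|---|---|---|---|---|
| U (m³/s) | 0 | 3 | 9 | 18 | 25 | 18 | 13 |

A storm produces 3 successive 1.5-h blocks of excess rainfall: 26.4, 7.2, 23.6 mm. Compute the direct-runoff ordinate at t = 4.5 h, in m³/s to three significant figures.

By discrete convolution, Q_j = Σ (P_i / 10 mm) · U_{j−i}.
At t = 4.5 h (j=3): Q = (26.4/10)·18 + (7.2/10)·9 + (23.6/10)·3 = 61.1 m³/s.

Q ≈ 61.1 m³/s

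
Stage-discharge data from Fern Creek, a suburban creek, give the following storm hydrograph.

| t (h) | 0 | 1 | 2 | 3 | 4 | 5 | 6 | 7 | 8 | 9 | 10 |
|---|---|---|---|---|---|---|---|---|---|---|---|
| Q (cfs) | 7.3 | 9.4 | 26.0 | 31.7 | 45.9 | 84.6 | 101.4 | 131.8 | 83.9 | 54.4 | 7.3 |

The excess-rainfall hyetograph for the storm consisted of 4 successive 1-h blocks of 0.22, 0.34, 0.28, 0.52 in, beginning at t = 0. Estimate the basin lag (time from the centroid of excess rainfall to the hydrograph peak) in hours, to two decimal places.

Centroid of excess rainfall: t_c = Σ P_i·t̄_i / ΣP_i = 2.3088 h (block centres at 0.5, 1.5, 2.5, 3.5 h).
Hydrograph peak occurs at t = 7 h, so basin lag t_L = 7 − 2.3088 = 4.69 h.

t_L ≈ 4.69 h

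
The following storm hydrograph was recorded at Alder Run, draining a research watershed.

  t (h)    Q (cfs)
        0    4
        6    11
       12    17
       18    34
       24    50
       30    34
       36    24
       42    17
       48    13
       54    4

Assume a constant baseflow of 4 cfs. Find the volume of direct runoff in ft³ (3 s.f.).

Direct-runoff ordinates (Q − Q_b): 0.0, 7.0, 13.0, 30.0, 46.0, 30.0, 20.0, 13.0, 9.0, 0.0 cfs.
ΣQ_DR = 168.0 cfs.
With Δt = 6 h = 21600 s, V = ΣQ_DR · Δt = 168.0 × 21600 = 3.63 × 10^6 ft³.

V ≈ 3.63 × 10^6 ft³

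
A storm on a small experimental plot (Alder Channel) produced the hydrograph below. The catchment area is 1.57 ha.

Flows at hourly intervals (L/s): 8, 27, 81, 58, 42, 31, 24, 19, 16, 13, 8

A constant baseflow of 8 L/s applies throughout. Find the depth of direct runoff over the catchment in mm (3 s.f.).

Direct runoff: 0.0, 19.0, 73.0, 50.0, 34.0, 23.0, 16.0, 11.0, 8.0, 5.0, 0.0 L/s; ΣQ_DR = 239.0 L/s.
V = ΣQ_DR · Δt = 239.0 × 3600 s = 8.604 × 10^5 L.
Over A = 1.57 ha, depth = V / A = 54.8 mm.

d ≈ 54.8 mm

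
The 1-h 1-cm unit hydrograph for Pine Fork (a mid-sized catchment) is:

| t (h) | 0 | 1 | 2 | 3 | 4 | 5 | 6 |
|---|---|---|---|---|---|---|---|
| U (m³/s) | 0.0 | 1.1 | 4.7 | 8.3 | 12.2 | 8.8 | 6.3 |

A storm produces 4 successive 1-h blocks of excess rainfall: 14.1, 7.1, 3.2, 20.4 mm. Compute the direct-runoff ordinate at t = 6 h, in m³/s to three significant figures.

Q ≈ 36.0 m³/s

By discrete convolution, Q_j = Σ (P_i / 10 mm) · U_{j−i}.
At t = 6 h (j=6): Q = (14.1/10)·6.3 + (7.1/10)·8.8 + (3.2/10)·12.2 + (20.4/10)·8.3 = 36.0 m³/s.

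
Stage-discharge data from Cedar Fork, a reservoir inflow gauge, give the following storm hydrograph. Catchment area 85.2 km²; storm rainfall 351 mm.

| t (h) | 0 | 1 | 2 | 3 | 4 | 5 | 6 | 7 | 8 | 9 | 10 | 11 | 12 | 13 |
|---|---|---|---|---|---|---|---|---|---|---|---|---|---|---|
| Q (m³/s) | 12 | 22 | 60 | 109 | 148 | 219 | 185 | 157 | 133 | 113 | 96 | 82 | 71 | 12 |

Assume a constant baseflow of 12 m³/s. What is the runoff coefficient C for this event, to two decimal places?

C ≈ 0.15

ΣQ_DR = 1251 m³/s; V = ΣQ_DR·Δt = 4.504 × 10^6 m³.
Runoff depth d = V / A = 52.86 mm.
C = d / P = 52.86 / 351 = 0.15.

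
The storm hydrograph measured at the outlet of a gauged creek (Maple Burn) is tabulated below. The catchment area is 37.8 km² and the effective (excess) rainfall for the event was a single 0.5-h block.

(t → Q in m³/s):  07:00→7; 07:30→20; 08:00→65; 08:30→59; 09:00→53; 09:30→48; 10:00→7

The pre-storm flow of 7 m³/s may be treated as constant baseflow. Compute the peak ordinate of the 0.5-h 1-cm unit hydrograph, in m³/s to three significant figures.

U_p ≈ 58.0 m³/s

Direct runoff: 0.0, 13.0, 58.0, 52.0, 46.0, 41.0, 0.0 m³/s; ΣQ_DR = 210.0 m³/s, peak = 58.0 m³/s.
Runoff depth d = ΣQ_DR·Δt / A = 210.0 × 1800 / (37.8 km²) = 10.00 mm.
The 1-cm UH is the DRH scaled by (10 mm)/d, so U_p = 58.0 × 10/10.00 = 58.0 m³/s.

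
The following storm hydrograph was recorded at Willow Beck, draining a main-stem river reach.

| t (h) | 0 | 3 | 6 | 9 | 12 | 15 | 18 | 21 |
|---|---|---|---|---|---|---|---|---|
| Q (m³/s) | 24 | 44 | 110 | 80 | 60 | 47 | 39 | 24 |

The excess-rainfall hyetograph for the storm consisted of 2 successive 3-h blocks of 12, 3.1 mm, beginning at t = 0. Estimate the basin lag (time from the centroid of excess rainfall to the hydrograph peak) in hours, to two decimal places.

Centroid of excess rainfall: t_c = Σ P_i·t̄_i / ΣP_i = 2.1159 h (block centres at 1.5, 4.5 h).
Hydrograph peak occurs at t = 6 h, so basin lag t_L = 6 − 2.1159 = 3.88 h.

t_L ≈ 3.88 h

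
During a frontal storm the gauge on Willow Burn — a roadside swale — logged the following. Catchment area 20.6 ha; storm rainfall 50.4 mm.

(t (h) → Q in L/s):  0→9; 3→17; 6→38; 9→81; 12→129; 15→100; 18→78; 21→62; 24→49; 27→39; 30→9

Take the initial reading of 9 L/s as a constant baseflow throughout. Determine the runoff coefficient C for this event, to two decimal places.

C ≈ 0.53

ΣQ_DR = 512.0 L/s; V = ΣQ_DR·Δt = 5.530 × 10^6 L.
Runoff depth d = V / A = 26.84 mm.
C = d / P = 26.84 / 50.4 = 0.53.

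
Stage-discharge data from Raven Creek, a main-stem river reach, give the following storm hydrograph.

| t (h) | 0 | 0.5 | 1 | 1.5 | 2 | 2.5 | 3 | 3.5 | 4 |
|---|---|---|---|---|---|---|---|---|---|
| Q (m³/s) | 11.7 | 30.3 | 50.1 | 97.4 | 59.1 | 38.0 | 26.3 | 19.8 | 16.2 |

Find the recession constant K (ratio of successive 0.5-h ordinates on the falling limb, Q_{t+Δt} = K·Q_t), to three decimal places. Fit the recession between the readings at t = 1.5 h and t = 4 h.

Using the recession-limb readings at t = 1.5 h and t = 4 h: Q falls from 97.4 to 16.2 m³/s over 5 intervals.
K = (Q₂/Q₁)^(1/5) = (16.2/97.4)^(1/5) = 0.699.

K ≈ 0.699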